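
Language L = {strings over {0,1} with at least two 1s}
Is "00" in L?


count('1') = 0

No, "00" is not in L


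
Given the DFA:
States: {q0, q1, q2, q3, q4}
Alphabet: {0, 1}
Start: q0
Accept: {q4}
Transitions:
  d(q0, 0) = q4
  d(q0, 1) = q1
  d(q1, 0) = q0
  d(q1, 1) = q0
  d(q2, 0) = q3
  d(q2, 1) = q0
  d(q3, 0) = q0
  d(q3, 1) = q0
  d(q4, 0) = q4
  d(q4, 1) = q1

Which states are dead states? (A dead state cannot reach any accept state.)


Forward reachability from each state:
  q0 -> reaches accept state q4 (live)
  q1 -> reaches accept state q4 (live)
  q2 -> reaches accept state q4 (live)
  q3 -> reaches accept state q4 (live)
  q4 -> reaches accept state q4 (live)

None (all states can reach an accept state)


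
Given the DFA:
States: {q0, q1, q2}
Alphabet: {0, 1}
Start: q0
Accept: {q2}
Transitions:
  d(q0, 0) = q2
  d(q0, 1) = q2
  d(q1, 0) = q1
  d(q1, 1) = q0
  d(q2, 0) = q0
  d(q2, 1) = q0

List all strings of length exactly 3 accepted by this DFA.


All strings of length 3: 8 total
Accepted: 8

"000", "001", "010", "011", "100", "101", "110", "111"


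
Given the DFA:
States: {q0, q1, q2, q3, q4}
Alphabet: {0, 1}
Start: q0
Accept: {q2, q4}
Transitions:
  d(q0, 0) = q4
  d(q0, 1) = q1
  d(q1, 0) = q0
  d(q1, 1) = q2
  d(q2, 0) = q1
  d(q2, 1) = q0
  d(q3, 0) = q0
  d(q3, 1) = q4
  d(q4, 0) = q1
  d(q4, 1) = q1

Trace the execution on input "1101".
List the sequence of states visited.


Input: 1101
d(q0, 1) = q1
d(q1, 1) = q2
d(q2, 0) = q1
d(q1, 1) = q2


q0 -> q1 -> q2 -> q1 -> q2


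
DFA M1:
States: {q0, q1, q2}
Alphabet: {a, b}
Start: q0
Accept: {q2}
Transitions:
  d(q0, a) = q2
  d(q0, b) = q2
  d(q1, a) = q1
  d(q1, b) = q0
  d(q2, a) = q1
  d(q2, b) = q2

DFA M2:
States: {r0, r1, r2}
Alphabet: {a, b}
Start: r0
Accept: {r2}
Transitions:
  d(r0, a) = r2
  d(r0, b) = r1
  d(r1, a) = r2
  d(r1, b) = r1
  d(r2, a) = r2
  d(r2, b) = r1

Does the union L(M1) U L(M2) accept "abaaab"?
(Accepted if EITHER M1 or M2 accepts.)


M1: final=q0 accepted=False
M2: final=r1 accepted=False

No, union rejects (neither accepts)


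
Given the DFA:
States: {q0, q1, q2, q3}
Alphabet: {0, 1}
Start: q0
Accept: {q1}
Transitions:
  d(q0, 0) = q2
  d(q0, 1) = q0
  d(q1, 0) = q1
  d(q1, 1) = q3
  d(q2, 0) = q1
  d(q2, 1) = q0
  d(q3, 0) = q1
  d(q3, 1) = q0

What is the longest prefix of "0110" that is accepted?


Run the DFA, marking each prefix where the state is accepting:
  "" -> q0 [reject]
  "0" -> q2 [reject]
  "01" -> q0 [reject]
  "011" -> q0 [reject]
  "0110" -> q2 [reject]

No prefix is accepted


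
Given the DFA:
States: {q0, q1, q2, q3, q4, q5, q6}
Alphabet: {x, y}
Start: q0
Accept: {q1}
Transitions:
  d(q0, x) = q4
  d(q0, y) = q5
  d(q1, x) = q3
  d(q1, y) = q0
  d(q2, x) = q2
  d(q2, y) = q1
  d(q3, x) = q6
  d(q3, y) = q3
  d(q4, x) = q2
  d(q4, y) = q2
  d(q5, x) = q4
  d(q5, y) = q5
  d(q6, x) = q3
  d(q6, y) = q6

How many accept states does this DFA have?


Accept states listed: {q1}
Counting: q1(1)

1


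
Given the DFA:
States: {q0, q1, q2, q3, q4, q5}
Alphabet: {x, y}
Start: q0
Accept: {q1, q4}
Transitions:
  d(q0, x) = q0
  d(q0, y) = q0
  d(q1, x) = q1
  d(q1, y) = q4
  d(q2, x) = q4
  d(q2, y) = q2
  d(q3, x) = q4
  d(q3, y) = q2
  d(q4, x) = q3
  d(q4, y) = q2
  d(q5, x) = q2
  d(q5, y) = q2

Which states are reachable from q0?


BFS from q0:
  layer 0: {q0}

{q0}


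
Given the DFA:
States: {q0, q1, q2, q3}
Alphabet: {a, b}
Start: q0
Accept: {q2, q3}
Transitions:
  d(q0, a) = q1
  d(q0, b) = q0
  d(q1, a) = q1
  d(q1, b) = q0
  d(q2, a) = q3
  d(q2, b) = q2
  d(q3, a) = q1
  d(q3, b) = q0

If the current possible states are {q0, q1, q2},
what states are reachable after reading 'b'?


Apply transition on 'b' from each current state:
  d(q0, b) = q0
  d(q1, b) = q0
  d(q2, b) = q2

{q0, q2}


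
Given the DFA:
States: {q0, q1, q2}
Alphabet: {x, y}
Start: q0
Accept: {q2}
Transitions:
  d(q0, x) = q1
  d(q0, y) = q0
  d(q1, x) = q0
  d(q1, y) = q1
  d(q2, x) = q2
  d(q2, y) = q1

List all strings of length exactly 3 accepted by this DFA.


All strings of length 3: 8 total
Accepted: 0

None


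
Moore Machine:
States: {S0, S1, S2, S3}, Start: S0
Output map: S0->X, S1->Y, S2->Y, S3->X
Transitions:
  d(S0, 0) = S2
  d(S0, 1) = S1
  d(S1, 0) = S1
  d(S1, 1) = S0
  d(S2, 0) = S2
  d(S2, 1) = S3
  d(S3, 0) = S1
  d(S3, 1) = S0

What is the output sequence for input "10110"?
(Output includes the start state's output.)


Start: S0 (output X)
  --1--> S1 (output Y)
  --0--> S1 (output Y)
  --1--> S0 (output X)
  --1--> S1 (output Y)
  --0--> S1 (output Y)

"XYYXYY"


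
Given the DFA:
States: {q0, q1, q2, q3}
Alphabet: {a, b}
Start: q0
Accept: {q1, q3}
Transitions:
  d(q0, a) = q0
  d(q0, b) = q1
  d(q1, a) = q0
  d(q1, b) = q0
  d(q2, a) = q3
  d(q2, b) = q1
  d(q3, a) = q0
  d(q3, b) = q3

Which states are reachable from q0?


BFS from q0:
  layer 0: {q0}
  layer 1: {q1}

{q0, q1}


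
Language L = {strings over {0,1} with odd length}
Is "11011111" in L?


length = 8; 8 mod 2 = 0

No, "11011111" is not in L


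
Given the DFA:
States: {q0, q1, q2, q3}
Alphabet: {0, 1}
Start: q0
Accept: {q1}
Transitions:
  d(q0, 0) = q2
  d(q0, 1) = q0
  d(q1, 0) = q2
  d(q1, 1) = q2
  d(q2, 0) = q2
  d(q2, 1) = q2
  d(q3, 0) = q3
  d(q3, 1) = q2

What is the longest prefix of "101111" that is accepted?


Run the DFA, marking each prefix where the state is accepting:
  "" -> q0 [reject]
  "1" -> q0 [reject]
  "10" -> q2 [reject]
  "101" -> q2 [reject]
  "1011" -> q2 [reject]
  "10111" -> q2 [reject]
  "101111" -> q2 [reject]

No prefix is accepted


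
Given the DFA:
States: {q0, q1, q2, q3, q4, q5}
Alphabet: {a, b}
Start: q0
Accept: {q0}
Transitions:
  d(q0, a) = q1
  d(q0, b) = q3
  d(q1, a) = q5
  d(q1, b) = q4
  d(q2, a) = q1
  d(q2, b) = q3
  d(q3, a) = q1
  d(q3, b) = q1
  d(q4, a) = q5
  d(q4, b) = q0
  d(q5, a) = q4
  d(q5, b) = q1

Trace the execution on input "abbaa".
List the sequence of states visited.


Input: abbaa
d(q0, a) = q1
d(q1, b) = q4
d(q4, b) = q0
d(q0, a) = q1
d(q1, a) = q5


q0 -> q1 -> q4 -> q0 -> q1 -> q5


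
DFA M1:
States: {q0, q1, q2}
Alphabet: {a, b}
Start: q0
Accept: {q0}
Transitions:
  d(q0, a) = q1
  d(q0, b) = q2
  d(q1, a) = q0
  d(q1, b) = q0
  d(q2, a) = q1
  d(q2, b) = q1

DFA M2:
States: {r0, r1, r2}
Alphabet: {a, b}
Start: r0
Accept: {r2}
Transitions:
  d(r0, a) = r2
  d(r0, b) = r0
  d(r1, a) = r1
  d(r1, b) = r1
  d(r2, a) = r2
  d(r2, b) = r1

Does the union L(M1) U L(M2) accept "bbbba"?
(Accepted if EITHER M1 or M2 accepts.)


M1: final=q1 accepted=False
M2: final=r2 accepted=True

Yes, union accepts


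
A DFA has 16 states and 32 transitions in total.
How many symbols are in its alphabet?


Each state has exactly one transition per symbol.
|alphabet| = transitions / states = 32 / 16 = 2

2


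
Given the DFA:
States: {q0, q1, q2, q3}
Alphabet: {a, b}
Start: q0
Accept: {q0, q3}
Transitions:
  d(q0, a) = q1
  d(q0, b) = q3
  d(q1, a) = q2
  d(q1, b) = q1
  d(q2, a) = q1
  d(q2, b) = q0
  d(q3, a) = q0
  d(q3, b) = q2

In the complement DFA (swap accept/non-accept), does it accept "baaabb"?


Trace: q0 -> q3 -> q0 -> q1 -> q2 -> q0 -> q3
Final: q3
Original accept: {q0, q3}
Complement: q3 is in original accept

No, complement rejects (original accepts)


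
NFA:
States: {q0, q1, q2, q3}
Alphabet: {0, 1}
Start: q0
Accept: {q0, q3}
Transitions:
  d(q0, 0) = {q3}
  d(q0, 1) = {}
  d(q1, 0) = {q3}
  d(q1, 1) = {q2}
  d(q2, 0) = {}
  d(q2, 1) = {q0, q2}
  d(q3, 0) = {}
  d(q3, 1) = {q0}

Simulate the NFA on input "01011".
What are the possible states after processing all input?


Start: {q0}
  --0--> {q3}
  --1--> {q0}
  --0--> {q3}
  --1--> {q0}
  --1--> {}

{} (empty set, no valid transitions)


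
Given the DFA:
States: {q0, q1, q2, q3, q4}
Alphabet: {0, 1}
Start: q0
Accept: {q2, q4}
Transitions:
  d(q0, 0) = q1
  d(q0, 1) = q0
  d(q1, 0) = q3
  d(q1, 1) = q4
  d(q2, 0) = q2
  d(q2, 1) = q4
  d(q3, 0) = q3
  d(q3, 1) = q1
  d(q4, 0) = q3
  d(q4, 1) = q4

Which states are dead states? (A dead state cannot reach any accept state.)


Forward reachability from each state:
  q0 -> reaches accept state q4 (live)
  q1 -> reaches accept state q4 (live)
  q2 -> reaches accept state q2 (live)
  q3 -> reaches accept state q4 (live)
  q4 -> reaches accept state q4 (live)

None (all states can reach an accept state)


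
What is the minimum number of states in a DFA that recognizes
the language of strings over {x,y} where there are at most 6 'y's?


States: count = 0, 1, ..., 6 (all accepting; 7 states), plus a dead state for count > 6.
Total: 7 + 1 = 8.

8


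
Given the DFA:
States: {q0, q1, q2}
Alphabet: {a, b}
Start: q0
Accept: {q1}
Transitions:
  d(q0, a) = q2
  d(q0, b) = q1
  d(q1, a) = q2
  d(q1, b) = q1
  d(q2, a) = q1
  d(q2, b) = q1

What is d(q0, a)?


Looking up transition d(q0, a)

q2


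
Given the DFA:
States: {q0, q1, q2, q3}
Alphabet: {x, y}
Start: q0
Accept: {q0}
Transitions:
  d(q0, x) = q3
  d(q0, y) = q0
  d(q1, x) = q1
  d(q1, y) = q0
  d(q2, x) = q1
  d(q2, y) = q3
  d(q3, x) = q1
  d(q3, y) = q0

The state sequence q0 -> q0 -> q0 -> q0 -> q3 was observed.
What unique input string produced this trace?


Trace back each transition to find the symbol:
  q0 --[y]--> q0
  q0 --[y]--> q0
  q0 --[y]--> q0
  q0 --[x]--> q3

"yyyx"


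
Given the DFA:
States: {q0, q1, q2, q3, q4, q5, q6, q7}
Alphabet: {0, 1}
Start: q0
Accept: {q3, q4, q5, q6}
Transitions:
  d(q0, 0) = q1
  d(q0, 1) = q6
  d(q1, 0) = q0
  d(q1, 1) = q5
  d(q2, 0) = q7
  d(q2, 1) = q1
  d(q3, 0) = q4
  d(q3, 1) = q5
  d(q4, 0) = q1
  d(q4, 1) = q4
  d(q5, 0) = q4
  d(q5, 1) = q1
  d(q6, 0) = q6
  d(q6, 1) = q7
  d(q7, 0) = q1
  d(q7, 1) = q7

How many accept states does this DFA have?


Accept states listed: {q3, q4, q5, q6}
Counting: q3(1) q4(2) q5(3) q6(4)

4


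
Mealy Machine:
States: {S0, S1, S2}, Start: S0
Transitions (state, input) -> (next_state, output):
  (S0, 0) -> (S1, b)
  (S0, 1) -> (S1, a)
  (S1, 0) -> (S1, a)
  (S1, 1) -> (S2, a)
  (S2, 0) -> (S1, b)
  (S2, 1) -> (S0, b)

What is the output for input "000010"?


Step-by-step:
  (S0, 0) -> (S1, b)
  (S1, 0) -> (S1, a)
  (S1, 0) -> (S1, a)
  (S1, 0) -> (S1, a)
  (S1, 1) -> (S2, a)
  (S2, 0) -> (S1, b)

"baaaab"


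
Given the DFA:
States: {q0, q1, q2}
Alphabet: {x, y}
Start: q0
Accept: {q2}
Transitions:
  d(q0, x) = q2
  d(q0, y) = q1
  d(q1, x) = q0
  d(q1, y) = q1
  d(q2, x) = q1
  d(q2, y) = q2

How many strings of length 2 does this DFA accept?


Enumerating all length-2 strings:
  "xx" -> q1 [reject]
  "xy" -> q2 [accept]
  "yx" -> q0 [reject]
  "yy" -> q1 [reject]

1 out of 4


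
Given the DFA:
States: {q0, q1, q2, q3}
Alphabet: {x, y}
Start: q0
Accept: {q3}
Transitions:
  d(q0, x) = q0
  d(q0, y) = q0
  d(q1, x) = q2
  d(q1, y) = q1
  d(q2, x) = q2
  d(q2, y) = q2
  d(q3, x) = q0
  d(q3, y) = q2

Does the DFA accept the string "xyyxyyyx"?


Trace: q0 -> q0 -> q0 -> q0 -> q0 -> q0 -> q0 -> q0 -> q0
Final state: q0
Accept states: {q3}

No, rejected (final state q0 is not an accept state)


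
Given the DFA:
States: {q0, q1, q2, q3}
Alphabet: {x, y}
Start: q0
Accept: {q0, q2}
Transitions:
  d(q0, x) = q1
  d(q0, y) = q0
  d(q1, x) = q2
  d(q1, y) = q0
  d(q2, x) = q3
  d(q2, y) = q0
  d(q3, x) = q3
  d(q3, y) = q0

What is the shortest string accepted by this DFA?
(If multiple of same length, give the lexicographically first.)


BFS by string length (lex-first path to each state shown):
  len 0: q0<-""
Found accept state at length 0.

"" (empty string)


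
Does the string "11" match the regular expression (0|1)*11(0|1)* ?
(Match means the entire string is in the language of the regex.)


|string| = 2; first = '1'; last = '1'

Yes, "11" matches (0|1)*11(0|1)*


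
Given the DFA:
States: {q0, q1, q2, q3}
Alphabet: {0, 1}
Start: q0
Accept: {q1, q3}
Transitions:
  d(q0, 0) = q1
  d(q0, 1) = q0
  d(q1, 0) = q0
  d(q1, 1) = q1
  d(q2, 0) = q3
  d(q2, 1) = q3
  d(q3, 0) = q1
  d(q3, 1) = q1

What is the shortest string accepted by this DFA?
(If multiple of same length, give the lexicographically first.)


BFS by string length (lex-first path to each state shown):
  len 0: q0<-""
  len 1: q0<-"1", q1<-"0"
Found accept state at length 1.

"0"


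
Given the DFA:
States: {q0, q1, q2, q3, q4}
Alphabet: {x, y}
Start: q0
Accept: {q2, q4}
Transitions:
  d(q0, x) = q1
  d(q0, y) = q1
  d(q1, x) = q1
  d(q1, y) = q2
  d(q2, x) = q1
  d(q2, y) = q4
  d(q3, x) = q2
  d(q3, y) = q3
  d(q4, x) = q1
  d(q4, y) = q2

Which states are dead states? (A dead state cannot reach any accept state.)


Forward reachability from each state:
  q0 -> reaches accept state q2 (live)
  q1 -> reaches accept state q2 (live)
  q2 -> reaches accept state q2 (live)
  q3 -> reaches accept state q2 (live)
  q4 -> reaches accept state q2 (live)

None (all states can reach an accept state)


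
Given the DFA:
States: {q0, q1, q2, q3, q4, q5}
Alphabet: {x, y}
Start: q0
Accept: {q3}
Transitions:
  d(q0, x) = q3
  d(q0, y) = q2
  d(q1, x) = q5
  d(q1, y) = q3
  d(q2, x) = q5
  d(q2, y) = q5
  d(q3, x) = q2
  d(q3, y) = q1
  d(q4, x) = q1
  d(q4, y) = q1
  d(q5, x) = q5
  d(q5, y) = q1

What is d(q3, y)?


Looking up transition d(q3, y)

q1


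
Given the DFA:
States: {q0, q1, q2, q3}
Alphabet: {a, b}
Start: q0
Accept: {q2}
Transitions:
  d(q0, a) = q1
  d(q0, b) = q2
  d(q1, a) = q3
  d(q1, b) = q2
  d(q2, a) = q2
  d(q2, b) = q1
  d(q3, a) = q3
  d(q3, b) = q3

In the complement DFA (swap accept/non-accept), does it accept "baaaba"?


Trace: q0 -> q2 -> q2 -> q2 -> q2 -> q1 -> q3
Final: q3
Original accept: {q2}
Complement: q3 is not in original accept

Yes, complement accepts (original rejects)


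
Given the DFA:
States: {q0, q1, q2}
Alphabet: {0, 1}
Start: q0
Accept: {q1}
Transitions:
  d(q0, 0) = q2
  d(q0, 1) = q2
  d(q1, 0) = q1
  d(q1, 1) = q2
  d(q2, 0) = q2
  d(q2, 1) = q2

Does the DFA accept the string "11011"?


Trace: q0 -> q2 -> q2 -> q2 -> q2 -> q2
Final state: q2
Accept states: {q1}

No, rejected (final state q2 is not an accept state)


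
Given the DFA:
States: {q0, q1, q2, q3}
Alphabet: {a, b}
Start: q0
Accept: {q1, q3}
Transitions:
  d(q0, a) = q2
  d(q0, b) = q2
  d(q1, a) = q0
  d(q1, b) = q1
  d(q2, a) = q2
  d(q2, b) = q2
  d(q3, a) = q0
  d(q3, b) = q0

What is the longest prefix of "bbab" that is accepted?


Run the DFA, marking each prefix where the state is accepting:
  "" -> q0 [reject]
  "b" -> q2 [reject]
  "bb" -> q2 [reject]
  "bba" -> q2 [reject]
  "bbab" -> q2 [reject]

No prefix is accepted


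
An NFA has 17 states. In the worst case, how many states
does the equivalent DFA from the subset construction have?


Subset construction: one DFA state per subset of NFA states.
2^17 = 131072

131072


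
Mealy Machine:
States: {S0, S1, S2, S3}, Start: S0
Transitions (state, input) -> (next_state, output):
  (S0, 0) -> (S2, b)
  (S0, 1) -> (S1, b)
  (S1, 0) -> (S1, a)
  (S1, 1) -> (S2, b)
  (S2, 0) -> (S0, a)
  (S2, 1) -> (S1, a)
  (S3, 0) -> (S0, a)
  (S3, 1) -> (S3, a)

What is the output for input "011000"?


Step-by-step:
  (S0, 0) -> (S2, b)
  (S2, 1) -> (S1, a)
  (S1, 1) -> (S2, b)
  (S2, 0) -> (S0, a)
  (S0, 0) -> (S2, b)
  (S2, 0) -> (S0, a)

"bababa"


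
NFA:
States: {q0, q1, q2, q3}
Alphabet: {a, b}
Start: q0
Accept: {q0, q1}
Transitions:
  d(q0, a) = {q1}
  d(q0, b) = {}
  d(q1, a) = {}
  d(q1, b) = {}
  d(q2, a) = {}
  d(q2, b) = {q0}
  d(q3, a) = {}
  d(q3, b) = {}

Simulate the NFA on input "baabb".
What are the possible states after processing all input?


Start: {q0}
  --b--> {}
  --a--> {}
  --a--> {}
  --b--> {}
  --b--> {}

{} (empty set, no valid transitions)


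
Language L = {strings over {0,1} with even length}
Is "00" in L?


length = 2; 2 mod 2 = 0

Yes, "00" is in L


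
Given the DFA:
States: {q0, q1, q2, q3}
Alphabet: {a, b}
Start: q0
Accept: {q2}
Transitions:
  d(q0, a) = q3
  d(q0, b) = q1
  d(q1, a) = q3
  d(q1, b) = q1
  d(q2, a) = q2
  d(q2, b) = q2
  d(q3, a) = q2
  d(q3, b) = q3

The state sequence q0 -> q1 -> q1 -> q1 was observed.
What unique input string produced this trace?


Trace back each transition to find the symbol:
  q0 --[b]--> q1
  q1 --[b]--> q1
  q1 --[b]--> q1

"bbb"


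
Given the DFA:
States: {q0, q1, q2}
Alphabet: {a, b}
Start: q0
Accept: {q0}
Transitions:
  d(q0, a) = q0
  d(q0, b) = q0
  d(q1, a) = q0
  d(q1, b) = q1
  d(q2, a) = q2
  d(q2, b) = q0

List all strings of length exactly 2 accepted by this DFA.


All strings of length 2: 4 total
Accepted: 4

"aa", "ab", "ba", "bb"


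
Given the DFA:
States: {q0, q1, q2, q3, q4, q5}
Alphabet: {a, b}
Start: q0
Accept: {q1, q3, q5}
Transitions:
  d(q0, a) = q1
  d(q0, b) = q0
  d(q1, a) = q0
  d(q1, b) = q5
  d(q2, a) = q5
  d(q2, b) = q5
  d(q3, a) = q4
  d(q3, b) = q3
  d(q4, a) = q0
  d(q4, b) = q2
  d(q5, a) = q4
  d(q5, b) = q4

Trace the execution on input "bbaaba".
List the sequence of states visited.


Input: bbaaba
d(q0, b) = q0
d(q0, b) = q0
d(q0, a) = q1
d(q1, a) = q0
d(q0, b) = q0
d(q0, a) = q1


q0 -> q0 -> q0 -> q1 -> q0 -> q0 -> q1


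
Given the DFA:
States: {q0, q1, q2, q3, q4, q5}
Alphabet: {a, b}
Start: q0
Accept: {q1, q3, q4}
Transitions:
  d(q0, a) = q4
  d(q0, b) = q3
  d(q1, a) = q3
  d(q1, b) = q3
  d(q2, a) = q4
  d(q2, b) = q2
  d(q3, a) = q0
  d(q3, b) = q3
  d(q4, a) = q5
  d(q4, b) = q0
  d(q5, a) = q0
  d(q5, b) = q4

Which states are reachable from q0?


BFS from q0:
  layer 0: {q0}
  layer 1: {q3, q4}
  layer 2: {q5}

{q0, q3, q4, q5}


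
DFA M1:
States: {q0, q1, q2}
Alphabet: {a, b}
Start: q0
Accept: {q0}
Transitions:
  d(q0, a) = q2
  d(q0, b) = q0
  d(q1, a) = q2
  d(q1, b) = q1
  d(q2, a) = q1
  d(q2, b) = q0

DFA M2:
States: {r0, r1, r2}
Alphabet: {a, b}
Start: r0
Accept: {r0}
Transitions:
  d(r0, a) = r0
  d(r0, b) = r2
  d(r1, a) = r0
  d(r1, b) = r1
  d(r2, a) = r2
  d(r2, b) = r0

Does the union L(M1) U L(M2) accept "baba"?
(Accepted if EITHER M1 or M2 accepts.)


M1: final=q2 accepted=False
M2: final=r0 accepted=True

Yes, union accepts


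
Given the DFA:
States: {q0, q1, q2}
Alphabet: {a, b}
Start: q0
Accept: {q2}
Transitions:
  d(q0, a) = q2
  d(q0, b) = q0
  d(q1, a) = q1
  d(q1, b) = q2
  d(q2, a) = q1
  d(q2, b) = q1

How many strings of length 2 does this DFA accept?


Enumerating all length-2 strings:
  "aa" -> q1 [reject]
  "ab" -> q1 [reject]
  "ba" -> q2 [accept]
  "bb" -> q0 [reject]

1 out of 4


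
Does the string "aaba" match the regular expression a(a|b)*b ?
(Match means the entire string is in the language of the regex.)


|string| = 4; first = 'a'; last = 'a'

No, "aaba" does not match a(a|b)*b


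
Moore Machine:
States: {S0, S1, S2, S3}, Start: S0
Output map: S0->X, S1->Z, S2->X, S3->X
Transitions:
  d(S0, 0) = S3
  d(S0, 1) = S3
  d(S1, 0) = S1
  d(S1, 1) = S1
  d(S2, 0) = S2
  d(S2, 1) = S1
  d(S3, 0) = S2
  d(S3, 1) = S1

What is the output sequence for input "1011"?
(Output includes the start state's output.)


Start: S0 (output X)
  --1--> S3 (output X)
  --0--> S2 (output X)
  --1--> S1 (output Z)
  --1--> S1 (output Z)

"XXXZZ"


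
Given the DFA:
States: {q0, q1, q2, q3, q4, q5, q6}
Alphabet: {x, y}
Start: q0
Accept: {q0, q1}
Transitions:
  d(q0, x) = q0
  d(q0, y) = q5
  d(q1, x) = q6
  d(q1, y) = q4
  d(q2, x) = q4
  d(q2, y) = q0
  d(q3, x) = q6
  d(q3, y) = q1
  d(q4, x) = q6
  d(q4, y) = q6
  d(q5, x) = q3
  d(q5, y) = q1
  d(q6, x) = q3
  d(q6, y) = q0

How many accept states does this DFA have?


Accept states listed: {q0, q1}
Counting: q0(1) q1(2)

2


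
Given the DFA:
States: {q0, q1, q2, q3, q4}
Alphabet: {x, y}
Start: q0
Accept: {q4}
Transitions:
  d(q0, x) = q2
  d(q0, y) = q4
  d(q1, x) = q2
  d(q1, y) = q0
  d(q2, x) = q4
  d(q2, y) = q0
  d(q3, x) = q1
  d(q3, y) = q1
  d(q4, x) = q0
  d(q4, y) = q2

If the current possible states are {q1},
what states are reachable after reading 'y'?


Apply transition on 'y' from each current state:
  d(q1, y) = q0

{q0}


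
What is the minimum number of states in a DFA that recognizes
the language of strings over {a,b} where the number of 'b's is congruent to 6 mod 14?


States track (count of 'b') mod 14.
Need 14 states: one per remainder 0..13; accept = remainder 6.

14


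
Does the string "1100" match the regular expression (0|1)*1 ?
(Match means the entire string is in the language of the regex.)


|string| = 4; first = '1'; last = '0'

No, "1100" does not match (0|1)*1


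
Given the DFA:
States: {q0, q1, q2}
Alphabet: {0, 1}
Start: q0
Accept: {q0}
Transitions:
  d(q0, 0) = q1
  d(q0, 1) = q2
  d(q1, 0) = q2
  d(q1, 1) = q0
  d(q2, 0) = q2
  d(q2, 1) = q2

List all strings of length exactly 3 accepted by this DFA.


All strings of length 3: 8 total
Accepted: 0

None


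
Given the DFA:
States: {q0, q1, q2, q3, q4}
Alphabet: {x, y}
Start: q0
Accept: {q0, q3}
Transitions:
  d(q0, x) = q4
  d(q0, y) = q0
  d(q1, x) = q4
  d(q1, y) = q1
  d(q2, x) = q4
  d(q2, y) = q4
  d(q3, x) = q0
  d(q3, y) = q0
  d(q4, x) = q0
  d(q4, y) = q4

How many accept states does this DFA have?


Accept states listed: {q0, q3}
Counting: q0(1) q3(2)

2


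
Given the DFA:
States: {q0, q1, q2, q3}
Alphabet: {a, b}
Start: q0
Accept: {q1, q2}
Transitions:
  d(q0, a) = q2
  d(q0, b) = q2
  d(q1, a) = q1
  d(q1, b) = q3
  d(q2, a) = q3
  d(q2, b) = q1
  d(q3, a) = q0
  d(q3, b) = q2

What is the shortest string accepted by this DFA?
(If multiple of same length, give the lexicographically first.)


BFS by string length (lex-first path to each state shown):
  len 0: q0<-""
  len 1: q2<-"a"
Found accept state at length 1.

"a"


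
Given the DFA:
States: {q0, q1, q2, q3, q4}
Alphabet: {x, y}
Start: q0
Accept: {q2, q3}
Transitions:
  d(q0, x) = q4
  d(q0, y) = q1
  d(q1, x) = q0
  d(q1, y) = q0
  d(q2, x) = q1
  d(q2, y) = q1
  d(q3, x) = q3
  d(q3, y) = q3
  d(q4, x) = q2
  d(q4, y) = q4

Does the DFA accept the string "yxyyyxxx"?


Trace: q0 -> q1 -> q0 -> q1 -> q0 -> q1 -> q0 -> q4 -> q2
Final state: q2
Accept states: {q2, q3}

Yes, accepted (final state q2 is an accept state)


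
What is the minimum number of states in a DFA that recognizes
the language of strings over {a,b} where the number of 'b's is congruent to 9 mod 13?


States track (count of 'b') mod 13.
Need 13 states: one per remainder 0..12; accept = remainder 9.

13


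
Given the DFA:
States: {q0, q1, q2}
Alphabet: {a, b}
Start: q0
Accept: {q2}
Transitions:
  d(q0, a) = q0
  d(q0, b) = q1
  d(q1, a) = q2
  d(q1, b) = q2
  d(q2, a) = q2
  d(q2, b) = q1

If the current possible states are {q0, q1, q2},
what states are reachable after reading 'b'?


Apply transition on 'b' from each current state:
  d(q0, b) = q1
  d(q1, b) = q2
  d(q2, b) = q1

{q1, q2}


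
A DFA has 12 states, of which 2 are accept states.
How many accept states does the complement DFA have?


Complement swaps accept and non-accept states.
12 - 2 = 10

10


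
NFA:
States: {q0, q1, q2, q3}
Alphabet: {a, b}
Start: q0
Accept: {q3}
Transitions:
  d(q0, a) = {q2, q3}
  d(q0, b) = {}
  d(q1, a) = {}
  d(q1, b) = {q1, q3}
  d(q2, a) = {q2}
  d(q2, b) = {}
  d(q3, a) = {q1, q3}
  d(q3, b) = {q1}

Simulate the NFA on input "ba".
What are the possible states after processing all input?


Start: {q0}
  --b--> {}
  --a--> {}

{} (empty set, no valid transitions)


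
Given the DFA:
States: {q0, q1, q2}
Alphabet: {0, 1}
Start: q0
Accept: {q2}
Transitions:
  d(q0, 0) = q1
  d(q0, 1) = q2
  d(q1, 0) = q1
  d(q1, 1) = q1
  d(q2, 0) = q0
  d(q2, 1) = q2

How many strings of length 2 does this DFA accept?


Enumerating all length-2 strings:
  "00" -> q1 [reject]
  "01" -> q1 [reject]
  "10" -> q0 [reject]
  "11" -> q2 [accept]

1 out of 4


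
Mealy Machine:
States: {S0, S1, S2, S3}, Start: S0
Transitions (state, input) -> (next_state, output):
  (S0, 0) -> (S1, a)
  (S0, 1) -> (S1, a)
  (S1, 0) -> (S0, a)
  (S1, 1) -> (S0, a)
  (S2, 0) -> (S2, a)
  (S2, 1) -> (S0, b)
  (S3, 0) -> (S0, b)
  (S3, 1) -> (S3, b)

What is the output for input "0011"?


Step-by-step:
  (S0, 0) -> (S1, a)
  (S1, 0) -> (S0, a)
  (S0, 1) -> (S1, a)
  (S1, 1) -> (S0, a)

"aaaa"


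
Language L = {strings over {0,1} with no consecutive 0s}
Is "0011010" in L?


'00' occurs at index 0

No, "0011010" is not in L


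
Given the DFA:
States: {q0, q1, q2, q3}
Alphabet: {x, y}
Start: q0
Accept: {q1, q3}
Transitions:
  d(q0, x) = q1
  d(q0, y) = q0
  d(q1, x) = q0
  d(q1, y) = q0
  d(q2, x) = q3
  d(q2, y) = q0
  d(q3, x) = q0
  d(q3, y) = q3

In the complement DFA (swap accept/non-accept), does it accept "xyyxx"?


Trace: q0 -> q1 -> q0 -> q0 -> q1 -> q0
Final: q0
Original accept: {q1, q3}
Complement: q0 is not in original accept

Yes, complement accepts (original rejects)


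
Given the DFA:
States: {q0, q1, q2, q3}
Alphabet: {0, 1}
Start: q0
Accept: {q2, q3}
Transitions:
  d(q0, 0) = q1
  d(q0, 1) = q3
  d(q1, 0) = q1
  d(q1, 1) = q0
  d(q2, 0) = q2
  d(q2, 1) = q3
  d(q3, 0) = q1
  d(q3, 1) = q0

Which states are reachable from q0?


BFS from q0:
  layer 0: {q0}
  layer 1: {q1, q3}

{q0, q1, q3}


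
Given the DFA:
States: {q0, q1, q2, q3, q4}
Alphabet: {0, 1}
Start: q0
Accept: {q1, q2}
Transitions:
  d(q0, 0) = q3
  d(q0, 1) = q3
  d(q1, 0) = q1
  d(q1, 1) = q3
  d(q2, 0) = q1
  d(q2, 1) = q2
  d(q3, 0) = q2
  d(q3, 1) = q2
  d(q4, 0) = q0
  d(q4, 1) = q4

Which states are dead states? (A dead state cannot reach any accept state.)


Forward reachability from each state:
  q0 -> reaches accept state q1 (live)
  q1 -> reaches accept state q1 (live)
  q2 -> reaches accept state q1 (live)
  q3 -> reaches accept state q1 (live)
  q4 -> reaches accept state q1 (live)

None (all states can reach an accept state)


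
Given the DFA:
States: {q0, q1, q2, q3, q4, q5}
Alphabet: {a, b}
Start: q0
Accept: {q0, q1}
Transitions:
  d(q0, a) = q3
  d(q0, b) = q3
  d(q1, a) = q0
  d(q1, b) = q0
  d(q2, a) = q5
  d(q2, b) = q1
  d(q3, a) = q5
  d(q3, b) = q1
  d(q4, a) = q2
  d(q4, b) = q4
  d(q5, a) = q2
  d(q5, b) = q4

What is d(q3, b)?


Looking up transition d(q3, b)

q1


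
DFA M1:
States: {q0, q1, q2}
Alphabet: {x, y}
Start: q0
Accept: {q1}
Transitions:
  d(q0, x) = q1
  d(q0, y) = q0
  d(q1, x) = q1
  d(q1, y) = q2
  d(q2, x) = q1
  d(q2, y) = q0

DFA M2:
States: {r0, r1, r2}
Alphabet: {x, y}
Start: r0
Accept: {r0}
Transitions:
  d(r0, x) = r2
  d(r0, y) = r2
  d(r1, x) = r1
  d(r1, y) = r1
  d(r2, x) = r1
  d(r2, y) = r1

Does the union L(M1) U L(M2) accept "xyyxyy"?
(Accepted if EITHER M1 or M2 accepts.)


M1: final=q0 accepted=False
M2: final=r1 accepted=False

No, union rejects (neither accepts)


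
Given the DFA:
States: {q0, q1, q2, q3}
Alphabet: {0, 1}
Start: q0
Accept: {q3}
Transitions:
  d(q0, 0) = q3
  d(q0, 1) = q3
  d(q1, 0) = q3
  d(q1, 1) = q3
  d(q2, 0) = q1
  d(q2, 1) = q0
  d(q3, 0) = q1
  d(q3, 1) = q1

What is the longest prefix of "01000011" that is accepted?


Run the DFA, marking each prefix where the state is accepting:
  "" -> q0 [reject]
  "0" -> q3 [accept]
  "01" -> q1 [reject]
  "010" -> q3 [accept]
  "0100" -> q1 [reject]
  "01000" -> q3 [accept]
  "010000" -> q1 [reject]
  "0100001" -> q3 [accept]
  "01000011" -> q1 [reject]

"0100001"


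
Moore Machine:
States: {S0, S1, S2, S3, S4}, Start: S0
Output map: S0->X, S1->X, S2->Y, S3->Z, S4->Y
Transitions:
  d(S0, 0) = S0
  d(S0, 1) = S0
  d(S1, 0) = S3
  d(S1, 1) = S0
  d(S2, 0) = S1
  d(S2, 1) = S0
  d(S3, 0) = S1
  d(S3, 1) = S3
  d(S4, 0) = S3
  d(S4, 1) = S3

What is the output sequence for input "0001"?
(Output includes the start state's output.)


Start: S0 (output X)
  --0--> S0 (output X)
  --0--> S0 (output X)
  --0--> S0 (output X)
  --1--> S0 (output X)

"XXXXX"


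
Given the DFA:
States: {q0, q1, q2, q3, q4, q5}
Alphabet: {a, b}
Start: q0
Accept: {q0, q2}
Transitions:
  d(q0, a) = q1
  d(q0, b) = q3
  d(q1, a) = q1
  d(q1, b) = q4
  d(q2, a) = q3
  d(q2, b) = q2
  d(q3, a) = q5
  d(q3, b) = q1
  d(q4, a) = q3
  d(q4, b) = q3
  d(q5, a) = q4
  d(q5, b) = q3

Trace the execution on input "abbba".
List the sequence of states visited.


Input: abbba
d(q0, a) = q1
d(q1, b) = q4
d(q4, b) = q3
d(q3, b) = q1
d(q1, a) = q1


q0 -> q1 -> q4 -> q3 -> q1 -> q1


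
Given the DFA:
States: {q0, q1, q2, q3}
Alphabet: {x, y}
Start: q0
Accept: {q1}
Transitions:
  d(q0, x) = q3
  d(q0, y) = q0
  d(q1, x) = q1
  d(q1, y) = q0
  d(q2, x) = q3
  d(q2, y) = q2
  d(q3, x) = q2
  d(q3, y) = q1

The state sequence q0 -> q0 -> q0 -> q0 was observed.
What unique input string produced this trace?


Trace back each transition to find the symbol:
  q0 --[y]--> q0
  q0 --[y]--> q0
  q0 --[y]--> q0

"yyy"


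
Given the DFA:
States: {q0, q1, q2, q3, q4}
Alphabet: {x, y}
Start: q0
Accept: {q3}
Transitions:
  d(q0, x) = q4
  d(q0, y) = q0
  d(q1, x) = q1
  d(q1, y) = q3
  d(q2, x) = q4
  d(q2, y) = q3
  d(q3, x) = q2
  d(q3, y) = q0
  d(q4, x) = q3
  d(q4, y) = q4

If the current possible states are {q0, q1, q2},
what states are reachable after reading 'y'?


Apply transition on 'y' from each current state:
  d(q0, y) = q0
  d(q1, y) = q3
  d(q2, y) = q3

{q0, q3}


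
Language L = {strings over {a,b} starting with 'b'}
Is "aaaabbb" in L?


first symbol = 'a'

No, "aaaabbb" is not in L


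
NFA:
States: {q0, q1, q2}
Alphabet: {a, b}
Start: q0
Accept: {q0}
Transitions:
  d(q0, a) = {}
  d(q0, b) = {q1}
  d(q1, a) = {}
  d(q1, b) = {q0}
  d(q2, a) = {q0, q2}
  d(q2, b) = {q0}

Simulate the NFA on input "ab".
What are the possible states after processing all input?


Start: {q0}
  --a--> {}
  --b--> {}

{} (empty set, no valid transitions)


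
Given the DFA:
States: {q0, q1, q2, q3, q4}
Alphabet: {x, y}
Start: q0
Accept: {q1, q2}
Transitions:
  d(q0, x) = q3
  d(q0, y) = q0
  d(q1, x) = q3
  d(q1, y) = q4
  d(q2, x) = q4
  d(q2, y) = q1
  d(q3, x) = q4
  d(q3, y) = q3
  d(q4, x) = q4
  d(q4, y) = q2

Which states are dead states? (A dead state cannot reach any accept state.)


Forward reachability from each state:
  q0 -> reaches accept state q1 (live)
  q1 -> reaches accept state q1 (live)
  q2 -> reaches accept state q1 (live)
  q3 -> reaches accept state q1 (live)
  q4 -> reaches accept state q1 (live)

None (all states can reach an accept state)


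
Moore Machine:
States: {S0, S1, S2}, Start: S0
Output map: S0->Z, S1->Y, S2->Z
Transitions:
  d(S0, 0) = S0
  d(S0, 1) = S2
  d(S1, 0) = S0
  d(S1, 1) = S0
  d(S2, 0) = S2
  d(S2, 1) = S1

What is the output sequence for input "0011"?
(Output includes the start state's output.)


Start: S0 (output Z)
  --0--> S0 (output Z)
  --0--> S0 (output Z)
  --1--> S2 (output Z)
  --1--> S1 (output Y)

"ZZZZY"


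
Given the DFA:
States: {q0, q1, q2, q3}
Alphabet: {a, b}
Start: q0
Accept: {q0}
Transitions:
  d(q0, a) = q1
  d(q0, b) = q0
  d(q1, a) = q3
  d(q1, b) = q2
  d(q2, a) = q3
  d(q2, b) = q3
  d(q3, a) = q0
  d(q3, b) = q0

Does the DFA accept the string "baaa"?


Trace: q0 -> q0 -> q1 -> q3 -> q0
Final state: q0
Accept states: {q0}

Yes, accepted (final state q0 is an accept state)


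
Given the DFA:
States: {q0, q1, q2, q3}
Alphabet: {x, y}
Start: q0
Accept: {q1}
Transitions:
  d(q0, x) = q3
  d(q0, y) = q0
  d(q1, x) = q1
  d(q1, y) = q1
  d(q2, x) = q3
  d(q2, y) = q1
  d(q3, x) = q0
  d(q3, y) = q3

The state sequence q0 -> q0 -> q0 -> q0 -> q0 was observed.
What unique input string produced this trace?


Trace back each transition to find the symbol:
  q0 --[y]--> q0
  q0 --[y]--> q0
  q0 --[y]--> q0
  q0 --[y]--> q0

"yyyy"


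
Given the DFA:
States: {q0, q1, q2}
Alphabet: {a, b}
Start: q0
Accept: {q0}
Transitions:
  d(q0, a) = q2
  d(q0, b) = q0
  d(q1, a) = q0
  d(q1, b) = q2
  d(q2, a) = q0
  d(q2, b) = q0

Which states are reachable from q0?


BFS from q0:
  layer 0: {q0}
  layer 1: {q2}

{q0, q2}


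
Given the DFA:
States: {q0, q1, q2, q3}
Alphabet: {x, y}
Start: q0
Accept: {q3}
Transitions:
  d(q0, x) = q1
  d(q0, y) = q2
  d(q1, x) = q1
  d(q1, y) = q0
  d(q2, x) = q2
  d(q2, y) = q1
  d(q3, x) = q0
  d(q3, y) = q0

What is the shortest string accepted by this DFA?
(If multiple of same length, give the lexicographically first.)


BFS by string length (lex-first path to each state shown):
  len 0: q0<-""
  len 1: q1<-"x", q2<-"y"
  len 2: q0<-"xy", q1<-"xx", q2<-"yx"
  len 3: q0<-"xxy", q1<-"xxx", q2<-"xyy"
  len 4: q0<-"xxxy", q1<-"xxxx", q2<-"xxyy"
  len 5: q0<-"xxxxy", q1<-"xxxxx", q2<-"xxxyy"
  len 6: q0<-"xxxxxy", q1<-"xxxxxx", q2<-"xxxxyy"
  len 7: q0<-"xxxxxxy", q1<-"xxxxxxx", q2<-"xxxxxyy"
  len 8: q0<-"xxxxxxxy", q1<-"xxxxxxxx", q2<-"xxxxxxyy"

No string accepted (empty language)


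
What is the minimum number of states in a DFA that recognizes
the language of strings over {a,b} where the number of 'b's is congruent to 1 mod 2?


States track (count of 'b') mod 2.
Need 2 states: one per remainder 0..1; accept = remainder 1.

2


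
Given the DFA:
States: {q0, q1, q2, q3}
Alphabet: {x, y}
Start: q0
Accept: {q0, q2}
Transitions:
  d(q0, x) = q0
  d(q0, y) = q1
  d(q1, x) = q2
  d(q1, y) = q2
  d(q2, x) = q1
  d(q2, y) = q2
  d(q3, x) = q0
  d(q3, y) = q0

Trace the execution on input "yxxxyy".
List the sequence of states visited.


Input: yxxxyy
d(q0, y) = q1
d(q1, x) = q2
d(q2, x) = q1
d(q1, x) = q2
d(q2, y) = q2
d(q2, y) = q2


q0 -> q1 -> q2 -> q1 -> q2 -> q2 -> q2


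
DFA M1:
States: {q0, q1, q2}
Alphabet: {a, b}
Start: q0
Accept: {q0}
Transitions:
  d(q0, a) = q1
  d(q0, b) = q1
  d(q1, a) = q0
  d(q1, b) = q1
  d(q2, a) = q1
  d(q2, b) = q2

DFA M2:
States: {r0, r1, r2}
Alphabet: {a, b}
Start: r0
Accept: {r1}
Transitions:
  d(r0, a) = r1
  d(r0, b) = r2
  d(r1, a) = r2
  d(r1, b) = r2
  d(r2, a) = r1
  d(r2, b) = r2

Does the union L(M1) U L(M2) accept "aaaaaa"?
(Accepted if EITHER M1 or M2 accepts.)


M1: final=q0 accepted=True
M2: final=r2 accepted=False

Yes, union accepts


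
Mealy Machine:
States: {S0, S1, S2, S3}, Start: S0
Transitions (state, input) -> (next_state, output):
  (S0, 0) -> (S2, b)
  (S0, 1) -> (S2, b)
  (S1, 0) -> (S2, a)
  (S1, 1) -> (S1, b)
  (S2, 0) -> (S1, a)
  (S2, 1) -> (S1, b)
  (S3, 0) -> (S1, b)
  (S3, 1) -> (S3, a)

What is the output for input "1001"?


Step-by-step:
  (S0, 1) -> (S2, b)
  (S2, 0) -> (S1, a)
  (S1, 0) -> (S2, a)
  (S2, 1) -> (S1, b)

"baab"


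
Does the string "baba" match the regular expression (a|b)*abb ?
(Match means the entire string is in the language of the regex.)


|string| = 4; first = 'b'; last = 'a'

No, "baba" does not match (a|b)*abb


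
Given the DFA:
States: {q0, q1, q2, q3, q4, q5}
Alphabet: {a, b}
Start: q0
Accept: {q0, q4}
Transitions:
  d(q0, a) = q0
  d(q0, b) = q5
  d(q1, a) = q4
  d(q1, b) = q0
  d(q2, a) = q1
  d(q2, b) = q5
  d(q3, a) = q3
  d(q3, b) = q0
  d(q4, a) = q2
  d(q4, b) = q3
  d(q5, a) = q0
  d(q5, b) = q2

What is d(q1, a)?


Looking up transition d(q1, a)

q4


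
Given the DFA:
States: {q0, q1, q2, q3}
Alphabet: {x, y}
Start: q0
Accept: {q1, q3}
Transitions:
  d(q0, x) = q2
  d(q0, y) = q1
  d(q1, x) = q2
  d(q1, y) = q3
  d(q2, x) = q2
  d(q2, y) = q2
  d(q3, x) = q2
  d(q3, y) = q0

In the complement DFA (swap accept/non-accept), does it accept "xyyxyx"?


Trace: q0 -> q2 -> q2 -> q2 -> q2 -> q2 -> q2
Final: q2
Original accept: {q1, q3}
Complement: q2 is not in original accept

Yes, complement accepts (original rejects)


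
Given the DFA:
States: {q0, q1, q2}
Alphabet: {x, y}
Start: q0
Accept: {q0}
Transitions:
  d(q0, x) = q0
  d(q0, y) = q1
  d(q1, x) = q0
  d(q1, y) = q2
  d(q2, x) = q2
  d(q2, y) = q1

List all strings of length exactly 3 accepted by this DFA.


All strings of length 3: 8 total
Accepted: 3

"xxx", "xyx", "yxx"


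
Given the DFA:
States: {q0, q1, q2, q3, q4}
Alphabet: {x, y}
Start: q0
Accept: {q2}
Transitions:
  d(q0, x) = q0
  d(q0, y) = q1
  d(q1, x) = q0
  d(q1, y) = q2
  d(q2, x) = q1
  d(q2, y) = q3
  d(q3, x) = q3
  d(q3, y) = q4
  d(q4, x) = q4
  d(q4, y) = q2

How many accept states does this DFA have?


Accept states listed: {q2}
Counting: q2(1)

1


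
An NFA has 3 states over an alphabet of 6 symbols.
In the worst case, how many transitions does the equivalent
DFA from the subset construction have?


Subset construction: one DFA state per subset of NFA states = 2^3 = 8 states.
Each DFA state has 6 outgoing transitions: 8 * 6 = 48

48


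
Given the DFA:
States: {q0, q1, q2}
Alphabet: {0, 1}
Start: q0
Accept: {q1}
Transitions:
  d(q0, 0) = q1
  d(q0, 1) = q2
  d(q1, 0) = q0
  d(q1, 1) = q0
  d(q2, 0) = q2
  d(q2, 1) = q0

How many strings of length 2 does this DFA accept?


Enumerating all length-2 strings:
  "00" -> q0 [reject]
  "01" -> q0 [reject]
  "10" -> q2 [reject]
  "11" -> q0 [reject]

0 out of 4


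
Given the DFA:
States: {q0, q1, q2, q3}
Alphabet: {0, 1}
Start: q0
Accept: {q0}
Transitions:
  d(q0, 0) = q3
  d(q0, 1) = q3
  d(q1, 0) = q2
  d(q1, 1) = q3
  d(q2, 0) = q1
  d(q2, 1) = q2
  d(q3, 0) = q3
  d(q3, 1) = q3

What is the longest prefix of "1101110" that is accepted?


Run the DFA, marking each prefix where the state is accepting:
  "" -> q0 [accept]
  "1" -> q3 [reject]
  "11" -> q3 [reject]
  "110" -> q3 [reject]
  "1101" -> q3 [reject]
  "11011" -> q3 [reject]
  "110111" -> q3 [reject]
  "1101110" -> q3 [reject]

""


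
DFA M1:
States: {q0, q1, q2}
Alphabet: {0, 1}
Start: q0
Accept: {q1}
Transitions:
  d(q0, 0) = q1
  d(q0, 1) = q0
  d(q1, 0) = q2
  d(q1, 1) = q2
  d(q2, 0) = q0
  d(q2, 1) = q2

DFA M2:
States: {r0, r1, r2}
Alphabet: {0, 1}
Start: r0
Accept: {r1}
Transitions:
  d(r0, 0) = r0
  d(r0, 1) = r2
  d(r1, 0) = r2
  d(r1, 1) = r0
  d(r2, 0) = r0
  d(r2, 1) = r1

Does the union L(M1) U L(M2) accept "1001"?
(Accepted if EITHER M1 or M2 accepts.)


M1: final=q2 accepted=False
M2: final=r2 accepted=False

No, union rejects (neither accepts)


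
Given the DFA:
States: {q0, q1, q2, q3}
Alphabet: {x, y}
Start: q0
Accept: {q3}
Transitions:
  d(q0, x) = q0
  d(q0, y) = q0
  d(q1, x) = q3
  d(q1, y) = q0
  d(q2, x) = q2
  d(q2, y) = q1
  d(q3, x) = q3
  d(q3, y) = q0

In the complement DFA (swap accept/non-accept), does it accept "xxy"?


Trace: q0 -> q0 -> q0 -> q0
Final: q0
Original accept: {q3}
Complement: q0 is not in original accept

Yes, complement accepts (original rejects)


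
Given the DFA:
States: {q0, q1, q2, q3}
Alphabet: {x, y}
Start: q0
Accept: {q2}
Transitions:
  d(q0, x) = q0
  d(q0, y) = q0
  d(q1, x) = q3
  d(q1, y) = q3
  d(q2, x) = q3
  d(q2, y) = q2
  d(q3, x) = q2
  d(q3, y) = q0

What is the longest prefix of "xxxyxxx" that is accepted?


Run the DFA, marking each prefix where the state is accepting:
  "" -> q0 [reject]
  "x" -> q0 [reject]
  "xx" -> q0 [reject]
  "xxx" -> q0 [reject]
  "xxxy" -> q0 [reject]
  "xxxyx" -> q0 [reject]
  "xxxyxx" -> q0 [reject]
  "xxxyxxx" -> q0 [reject]

No prefix is accepted


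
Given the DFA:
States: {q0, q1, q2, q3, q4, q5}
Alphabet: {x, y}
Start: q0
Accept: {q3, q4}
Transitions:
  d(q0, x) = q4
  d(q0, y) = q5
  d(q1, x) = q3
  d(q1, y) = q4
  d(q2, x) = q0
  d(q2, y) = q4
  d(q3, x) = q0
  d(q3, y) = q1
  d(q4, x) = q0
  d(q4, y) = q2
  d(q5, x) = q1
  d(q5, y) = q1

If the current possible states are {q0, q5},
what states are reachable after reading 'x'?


Apply transition on 'x' from each current state:
  d(q0, x) = q4
  d(q5, x) = q1

{q1, q4}


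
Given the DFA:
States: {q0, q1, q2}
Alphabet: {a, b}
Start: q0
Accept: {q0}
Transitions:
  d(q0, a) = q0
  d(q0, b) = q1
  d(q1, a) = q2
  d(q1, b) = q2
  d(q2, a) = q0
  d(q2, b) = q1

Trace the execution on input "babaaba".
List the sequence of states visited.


Input: babaaba
d(q0, b) = q1
d(q1, a) = q2
d(q2, b) = q1
d(q1, a) = q2
d(q2, a) = q0
d(q0, b) = q1
d(q1, a) = q2


q0 -> q1 -> q2 -> q1 -> q2 -> q0 -> q1 -> q2


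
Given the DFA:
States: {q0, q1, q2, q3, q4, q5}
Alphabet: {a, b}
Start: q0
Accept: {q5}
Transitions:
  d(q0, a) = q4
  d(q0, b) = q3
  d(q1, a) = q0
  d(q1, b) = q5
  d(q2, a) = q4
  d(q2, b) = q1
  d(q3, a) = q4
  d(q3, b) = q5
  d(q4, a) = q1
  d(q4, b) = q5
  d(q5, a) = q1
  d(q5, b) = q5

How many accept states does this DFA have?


Accept states listed: {q5}
Counting: q5(1)

1
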